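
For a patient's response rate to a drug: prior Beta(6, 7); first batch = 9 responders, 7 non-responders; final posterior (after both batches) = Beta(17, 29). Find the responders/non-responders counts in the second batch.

Because Beta–binomial updating is additive in the counts, the combined data contributed (α_post−α_prior, β_post−β_prior) successes and failures.
Total across both batches: 17−6=11 responders, 29−7=22 non-responders.
Subtract the first batch: 11−9=2 responders and 22−7=15 non-responders.

2 responders and 15 non-responders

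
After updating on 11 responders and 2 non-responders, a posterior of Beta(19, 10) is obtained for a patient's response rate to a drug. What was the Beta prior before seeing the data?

Beta(8, 8)

A Beta(α, β) prior with s successes and f failures in binomial data gives a Beta(α+s, β+f) posterior.
Subtract the data counts: 19−11=8, 10−2=8.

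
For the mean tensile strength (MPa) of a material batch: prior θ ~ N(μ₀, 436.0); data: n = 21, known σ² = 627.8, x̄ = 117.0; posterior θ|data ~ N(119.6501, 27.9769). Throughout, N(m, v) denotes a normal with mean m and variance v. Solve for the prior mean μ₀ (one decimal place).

μ₀ = 158.3

With known observation variance, the Normal–Normal posterior has precision τ_n = τ₀ + n/σ² and mean μ_n = (τ₀μ₀ + (n/σ²)x̄)/τ_n.
Here τ₀ = 1/436.0 = 0.002294 and τ_data = 21/627.8 = 0.033450, so τ_n = 0.035744.
Rearranging for μ₀: μ₀ = (μ_n·τ_n − τ_data·x̄)/τ₀ = (119.6501·0.035744 − 0.033450·117.0) / 0.002294 = 0.363123/0.002294 ≈ 158.3.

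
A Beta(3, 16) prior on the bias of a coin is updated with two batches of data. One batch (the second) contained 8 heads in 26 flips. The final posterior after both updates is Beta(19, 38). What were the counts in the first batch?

8 heads and 4 tails

Sequential conjugate updates are equivalent to a single update on the pooled data, so total successes = posterior α − prior α and total failures = posterior β − prior β.
Total across both batches: 19−3=16 heads, 38−16=22 tails.
Subtract the second batch: 16−8=8 heads and 22−18=4 tails.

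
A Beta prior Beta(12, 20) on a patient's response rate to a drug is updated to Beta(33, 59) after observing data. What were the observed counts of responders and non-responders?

Beta is conjugate to the binomial likelihood: posterior = Beta(α+s, β+f).
So s = 33 − 12 = 21 and f = 59 − 20 = 39.

21 responders and 39 non-responders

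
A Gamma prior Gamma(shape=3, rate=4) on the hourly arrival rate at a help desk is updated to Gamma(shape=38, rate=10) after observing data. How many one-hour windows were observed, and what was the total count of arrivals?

n = 6 one-hour windows with total 35 arrivals

A Gamma(α, β) prior (rate parametrization) on a Poisson rate with n observations summing to S gives posterior Gamma(α+S, β+n).
Matching: Σxᵢ = 38 − 3 = 35 and n = 10 − 4 = 6.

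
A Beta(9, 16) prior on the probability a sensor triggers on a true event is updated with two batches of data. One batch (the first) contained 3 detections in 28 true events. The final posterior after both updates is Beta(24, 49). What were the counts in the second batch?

12 detections and 8 misses

Because Beta–binomial updating is additive in the counts, the combined data contributed (α_post−α_prior, β_post−β_prior) successes and failures.
Total across both batches: 24−9=15 detections, 49−16=33 misses.
Subtract the first batch: 15−3=12 detections and 33−25=8 misses.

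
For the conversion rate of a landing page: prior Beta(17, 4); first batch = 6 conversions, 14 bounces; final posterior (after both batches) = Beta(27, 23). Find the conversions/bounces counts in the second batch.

Sequential conjugate updates are equivalent to a single update on the pooled data, so total successes = posterior α − prior α and total failures = posterior β − prior β.
Total across both batches: 27−17=10 conversions, 23−4=19 bounces.
Subtract the first batch: 10−6=4 conversions and 19−14=5 bounces.

4 conversions and 5 bounces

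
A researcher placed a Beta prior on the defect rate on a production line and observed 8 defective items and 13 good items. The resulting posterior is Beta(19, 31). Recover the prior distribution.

Under Beta–binomial conjugacy the posterior parameters are (α+s, β+f).
So α = 19 − 8 = 11 and β = 31 − 13 = 18.

Beta(11, 18)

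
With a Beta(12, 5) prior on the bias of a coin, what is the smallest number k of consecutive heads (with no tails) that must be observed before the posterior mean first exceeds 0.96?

After k heads and 0 tails the posterior is Beta(12+k, 5), with mean (12+k)/(12+5+k).
Set (12+k)/(17+k) > 0.96 and solve: k > (0.96·17 − 12)/(1 − 0.96) = 108.000.
The smallest integer exceeding 108.000 is 109.

k = 109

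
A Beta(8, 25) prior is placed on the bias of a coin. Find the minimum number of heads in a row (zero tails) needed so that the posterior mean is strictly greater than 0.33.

k = 5

After k heads and 0 tails the posterior is Beta(8+k, 25), with mean (8+k)/(8+25+k).
Set (8+k)/(33+k) > 0.33 and solve: k > (0.33·33 − 8)/(1 − 0.33) = 4.313.
The smallest integer exceeding 4.313 is 5, and checking k=5: (13)/(38) = 0.3421 > 0.33.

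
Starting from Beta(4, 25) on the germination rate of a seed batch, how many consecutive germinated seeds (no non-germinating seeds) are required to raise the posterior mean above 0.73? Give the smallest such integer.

After k germinated seeds and 0 non-germinating seeds the posterior is Beta(4+k, 25), with mean (4+k)/(4+25+k).
Set (4+k)/(29+k) > 0.73 and solve: k > (0.73·29 − 4)/(1 − 0.73) = 63.593.
The smallest integer exceeding 63.593 is 64, and checking k=64: (68)/(93) = 0.7312 > 0.73.

k = 64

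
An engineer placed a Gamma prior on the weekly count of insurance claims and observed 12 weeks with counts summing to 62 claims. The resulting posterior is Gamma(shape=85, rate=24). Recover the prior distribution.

Gamma(shape=23, rate=12)

Gamma–Poisson conjugacy: posterior shape = α + Σxᵢ, posterior rate = β + n.
So α = 85 − 62 = 23 and β = 24 − 12 = 12.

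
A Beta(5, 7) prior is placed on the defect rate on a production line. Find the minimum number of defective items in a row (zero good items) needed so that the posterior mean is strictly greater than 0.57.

k = 5

After k defective items and 0 good items the posterior is Beta(5+k, 7), with mean (5+k)/(5+7+k).
Set (5+k)/(12+k) > 0.57 and solve: k > (0.57·12 − 5)/(1 − 0.57) = 4.279.
The smallest integer exceeding 4.279 is 5, and checking k=5: (10)/(17) = 0.5882 > 0.57.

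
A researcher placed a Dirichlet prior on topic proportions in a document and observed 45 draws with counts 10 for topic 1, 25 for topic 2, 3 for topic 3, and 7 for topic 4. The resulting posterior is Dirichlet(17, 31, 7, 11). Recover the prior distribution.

For a Dirichlet(α) prior with multinomial counts c, the posterior is Dirichlet(α + c) componentwise.
Subtract each count from the matching posterior parameter: 17−10=7, 31−25=6, 7−3=4, 11−7=4.

Dirichlet(7, 6, 4, 4)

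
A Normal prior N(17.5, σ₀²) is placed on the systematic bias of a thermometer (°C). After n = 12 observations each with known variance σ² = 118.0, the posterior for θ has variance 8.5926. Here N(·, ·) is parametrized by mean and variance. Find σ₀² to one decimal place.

σ₀² = 68.1

Posterior precision equals prior precision plus data precision: 1/σ_n² = 1/σ₀² + n/σ².
So 1/σ₀² = 1/8.5926 − 12/118.0 = 0.116379 − 0.101695 = 0.014684.
Hence σ₀² = 1/0.014684 ≈ 68.1.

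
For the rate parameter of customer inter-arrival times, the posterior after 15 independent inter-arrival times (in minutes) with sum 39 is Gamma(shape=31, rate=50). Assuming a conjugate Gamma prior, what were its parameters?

Gamma(shape=16, rate=11)

For an exponential likelihood with a Gamma(α, β) prior on the rate, n observations with total T give posterior Gamma(α+n, β+T).
So α = 31 − 15 = 16 and β = 50 − 39 = 11.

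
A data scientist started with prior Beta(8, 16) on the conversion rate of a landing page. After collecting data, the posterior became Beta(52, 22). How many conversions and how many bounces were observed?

44 conversions and 6 bounces

Beta is conjugate to the binomial likelihood: posterior = Beta(α+s, β+f).
Match parameters: s=52−8=44, f=22−16=6.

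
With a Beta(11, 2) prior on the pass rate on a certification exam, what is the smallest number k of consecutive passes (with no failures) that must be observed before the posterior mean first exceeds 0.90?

k = 8

After k passes and 0 failures the posterior is Beta(11+k, 2), with mean (11+k)/(11+2+k).
Set (11+k)/(13+k) > 0.90 and solve: k > (0.90·13 − 11)/(1 − 0.90) = 7.000.
The smallest integer exceeding 7.000 is 8, and checking k=8: (19)/(21) = 0.9048 > 0.90.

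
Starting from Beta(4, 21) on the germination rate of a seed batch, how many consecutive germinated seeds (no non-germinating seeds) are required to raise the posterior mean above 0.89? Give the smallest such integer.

k = 166

After k germinated seeds and 0 non-germinating seeds the posterior is Beta(4+k, 21), with mean (4+k)/(4+21+k).
Set (4+k)/(25+k) > 0.89 and solve: k > (0.89·25 − 4)/(1 − 0.89) = 165.909.
The smallest integer exceeding 165.909 is 166, and checking k=166: (170)/(191) = 0.8901 > 0.89.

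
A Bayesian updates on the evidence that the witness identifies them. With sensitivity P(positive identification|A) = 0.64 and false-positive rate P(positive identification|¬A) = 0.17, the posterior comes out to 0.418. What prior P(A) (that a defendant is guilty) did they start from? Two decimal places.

Bayes' rule in odds form gives O(A|E) = O(A)·[P(E|A)/P(E|¬A)], hence O(A) = O(A|E)/LR.
Posterior odds = 0.418/(1−0.418) = 0.7182. LR = 0.64/0.17 = 3.7647.
Prior odds = 0.7182/3.7647 = 0.1908, so P(A) = 0.1908/(1+0.1908) ≈ 0.16.

P(A) = 0.16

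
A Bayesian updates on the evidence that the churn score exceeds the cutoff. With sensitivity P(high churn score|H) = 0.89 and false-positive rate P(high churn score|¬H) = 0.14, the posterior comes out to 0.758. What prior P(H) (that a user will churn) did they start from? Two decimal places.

P(H) = 0.33

Bayes' rule in odds form gives O(H|E) = O(H)·[P(E|H)/P(E|¬H)], hence O(H) = O(H|E)/LR.
Posterior odds = 0.758/(1−0.758) = 3.1322. LR = 0.89/0.14 = 6.3571.
Prior odds = 3.1322/6.3571 = 0.4927, so P(H) = 0.4927/(1+0.4927) ≈ 0.33.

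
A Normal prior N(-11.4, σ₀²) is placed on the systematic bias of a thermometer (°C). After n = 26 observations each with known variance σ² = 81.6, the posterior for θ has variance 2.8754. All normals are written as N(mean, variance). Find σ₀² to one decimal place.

Posterior precision equals prior precision plus data precision: 1/σ_n² = 1/σ₀² + n/σ².
So 1/σ₀² = 1/2.8754 − 26/81.6 = 0.347778 − 0.318627 = 0.029151.
Hence σ₀² = 1/0.029151 ≈ 34.3.

σ₀² = 34.3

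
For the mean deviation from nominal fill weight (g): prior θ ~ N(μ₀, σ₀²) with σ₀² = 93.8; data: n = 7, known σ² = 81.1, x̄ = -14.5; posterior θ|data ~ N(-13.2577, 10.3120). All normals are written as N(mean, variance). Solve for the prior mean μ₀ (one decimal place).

The posterior mean is a precision-weighted average: μ_n = (τ₀μ₀ + τ_data·x̄)/(τ₀+τ_data), with τ₀=1/σ₀² and τ_data=n/σ².
Here τ₀ = 1/93.8 = 0.010661 and τ_data = 7/81.1 = 0.086313, so τ_n = 0.096974.
Rearranging for μ₀: μ₀ = (μ_n·τ_n − τ_data·x̄)/τ₀ = (-13.2577·0.096974 − 0.086313·-14.5) / 0.010661 = -0.034114/0.010661 ≈ -3.2.

μ₀ = -3.2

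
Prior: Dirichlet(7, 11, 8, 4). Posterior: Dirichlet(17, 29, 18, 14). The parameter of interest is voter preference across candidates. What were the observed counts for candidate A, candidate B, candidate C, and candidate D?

For a Dirichlet(α) prior with multinomial counts c, the posterior is Dirichlet(α + c) componentwise.
Counts are posterior − prior componentwise: 17−7=10, 29−11=18, 18−8=10, 14−4=10.

counts (10, 18, 10, 10)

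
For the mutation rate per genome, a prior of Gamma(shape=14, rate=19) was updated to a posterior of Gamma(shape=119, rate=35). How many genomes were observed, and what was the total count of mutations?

Gamma–Poisson conjugacy: posterior shape = α + Σxᵢ, posterior rate = β + n.
Matching: Σxᵢ = 119 − 14 = 105 and n = 35 − 19 = 16.

n = 16 genomes with total 105 mutations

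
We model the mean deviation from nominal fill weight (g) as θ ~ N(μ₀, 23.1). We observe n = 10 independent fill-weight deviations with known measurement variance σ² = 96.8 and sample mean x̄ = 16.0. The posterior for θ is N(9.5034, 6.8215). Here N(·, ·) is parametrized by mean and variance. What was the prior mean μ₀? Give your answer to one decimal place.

μ₀ = -6.0

With known observation variance, the Normal–Normal posterior has precision τ_n = τ₀ + n/σ² and mean μ_n = (τ₀μ₀ + (n/σ²)x̄)/τ_n.
Here τ₀ = 1/23.1 = 0.043290 and τ_data = 10/96.8 = 0.103306, so τ_n = 0.146596.
Rearranging for μ₀: μ₀ = (μ_n·τ_n − τ_data·x̄)/τ₀ = (9.5034·0.146596 − 0.103306·16.0) / 0.043290 = -0.259736/0.043290 ≈ -6.0.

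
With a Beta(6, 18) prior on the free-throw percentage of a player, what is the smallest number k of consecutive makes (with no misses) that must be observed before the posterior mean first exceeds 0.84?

After k makes and 0 misses the posterior is Beta(6+k, 18), with mean (6+k)/(6+18+k).
Set (6+k)/(24+k) > 0.84 and solve: k > (0.84·24 − 6)/(1 − 0.84) = 88.500.
The smallest integer exceeding 88.500 is 89.

k = 89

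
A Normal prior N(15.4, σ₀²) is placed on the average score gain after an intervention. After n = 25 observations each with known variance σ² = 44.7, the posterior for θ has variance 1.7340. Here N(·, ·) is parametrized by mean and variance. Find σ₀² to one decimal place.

σ₀² = 57.4

Posterior precision equals prior precision plus data precision: 1/σ_n² = 1/σ₀² + n/σ².
So 1/σ₀² = 1/1.7340 − 25/44.7 = 0.576701 − 0.559284 = 0.017417.
Hence σ₀² = 1/0.017417 ≈ 57.4.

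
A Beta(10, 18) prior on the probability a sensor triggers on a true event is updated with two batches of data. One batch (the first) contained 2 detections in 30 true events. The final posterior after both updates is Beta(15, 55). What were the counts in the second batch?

Sequential conjugate updates are equivalent to a single update on the pooled data, so total successes = posterior α − prior α and total failures = posterior β − prior β.
Total across both batches: 15−10=5 detections, 55−18=37 misses.
Subtract the first batch: 5−2=3 detections and 37−28=9 misses.

3 detections and 9 misses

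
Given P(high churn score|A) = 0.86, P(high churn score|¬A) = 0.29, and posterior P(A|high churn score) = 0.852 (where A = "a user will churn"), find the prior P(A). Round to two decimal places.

P(A) = 0.66

In odds form, posterior odds = prior odds × likelihood ratio, so prior odds = posterior odds ÷ LR.
Posterior odds = 0.852/(1−0.852) = 5.7568. LR = 0.86/0.29 = 2.9655.
Prior odds = 5.7568/2.9655 = 1.9413, so P(A) = 1.9413/(1+1.9413) ≈ 0.66.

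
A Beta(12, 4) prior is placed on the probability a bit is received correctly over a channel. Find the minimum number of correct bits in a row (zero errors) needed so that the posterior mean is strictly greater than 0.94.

k = 51

After k correct bits and 0 errors the posterior is Beta(12+k, 4), with mean (12+k)/(12+4+k).
Set (12+k)/(16+k) > 0.94 and solve: k > (0.94·16 − 12)/(1 − 0.94) = 50.667.
The smallest integer exceeding 50.667 is 51, and checking k=51: (63)/(67) = 0.9403 > 0.94.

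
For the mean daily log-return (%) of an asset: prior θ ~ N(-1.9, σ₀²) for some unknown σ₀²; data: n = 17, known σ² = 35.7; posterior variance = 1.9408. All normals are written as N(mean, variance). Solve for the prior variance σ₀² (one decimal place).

For the Normal–Normal model with known σ², precisions add: τ_n = τ₀ + n/σ².
So 1/σ₀² = 1/1.9408 − 17/35.7 = 0.515251 − 0.476190 = 0.039061.
Hence σ₀² = 1/0.039061 ≈ 25.6.

σ₀² = 25.6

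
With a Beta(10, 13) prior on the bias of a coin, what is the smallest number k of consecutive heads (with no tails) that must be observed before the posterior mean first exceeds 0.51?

k = 4

After k heads and 0 tails the posterior is Beta(10+k, 13), with mean (10+k)/(10+13+k).
Set (10+k)/(23+k) > 0.51 and solve: k > (0.51·23 − 10)/(1 − 0.51) = 3.531.
The smallest integer exceeding 3.531 is 4.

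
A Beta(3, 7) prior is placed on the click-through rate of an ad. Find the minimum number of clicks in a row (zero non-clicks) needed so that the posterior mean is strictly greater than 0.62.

k = 9

After k clicks and 0 non-clicks the posterior is Beta(3+k, 7), with mean (3+k)/(3+7+k).
Set (3+k)/(10+k) > 0.62 and solve: k > (0.62·10 − 3)/(1 − 0.62) = 8.421.
The smallest integer exceeding 8.421 is 9.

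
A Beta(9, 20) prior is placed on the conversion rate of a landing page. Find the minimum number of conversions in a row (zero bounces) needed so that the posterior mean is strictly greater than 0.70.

k = 38

After k conversions and 0 bounces the posterior is Beta(9+k, 20), with mean (9+k)/(9+20+k).
Set (9+k)/(29+k) > 0.70 and solve: k > (0.70·29 − 9)/(1 − 0.70) = 37.667.
The smallest integer exceeding 37.667 is 38, and checking k=38: (47)/(67) = 0.7015 > 0.70.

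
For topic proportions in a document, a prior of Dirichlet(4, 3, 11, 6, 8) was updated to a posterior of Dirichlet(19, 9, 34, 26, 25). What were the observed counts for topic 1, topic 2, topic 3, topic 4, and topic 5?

counts (15, 6, 23, 20, 17)

For a Dirichlet(α) prior with multinomial counts c, the posterior is Dirichlet(α + c) componentwise.
Counts are posterior − prior componentwise: 19−4=15, 9−3=6, 34−11=23, 26−6=20, 25−8=17.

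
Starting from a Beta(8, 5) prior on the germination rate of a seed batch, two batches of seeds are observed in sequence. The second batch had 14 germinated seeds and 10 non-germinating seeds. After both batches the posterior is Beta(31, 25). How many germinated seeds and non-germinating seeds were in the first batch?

9 germinated seeds and 10 non-germinating seeds

Because Beta–binomial updating is additive in the counts, the combined data contributed (α_post−α_prior, β_post−β_prior) successes and failures.
Total across both batches: 31−8=23 germinated seeds, 25−5=20 non-germinating seeds.
Subtract the second batch: 23−14=9 germinated seeds and 20−10=10 non-germinating seeds.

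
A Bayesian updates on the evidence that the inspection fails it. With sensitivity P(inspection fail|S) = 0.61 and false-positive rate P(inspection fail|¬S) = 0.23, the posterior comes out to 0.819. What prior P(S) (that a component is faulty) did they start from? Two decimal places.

In odds form, posterior odds = prior odds × likelihood ratio, so prior odds = posterior odds ÷ LR.
Posterior odds = 0.819/(1−0.819) = 4.5249. LR = 0.61/0.23 = 2.6522.
Prior odds = 4.5249/2.6522 = 1.7061, so P(S) = 1.7061/(1+1.7061) ≈ 0.63.

P(S) = 0.63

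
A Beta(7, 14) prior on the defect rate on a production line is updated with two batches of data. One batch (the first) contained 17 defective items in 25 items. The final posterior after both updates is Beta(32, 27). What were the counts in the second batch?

Because Beta–binomial updating is additive in the counts, the combined data contributed (α_post−α_prior, β_post−β_prior) successes and failures.
Total across both batches: 32−7=25 defective items, 27−14=13 good items.
Subtract the first batch: 25−17=8 defective items and 13−8=5 good items.

8 defective items and 5 good items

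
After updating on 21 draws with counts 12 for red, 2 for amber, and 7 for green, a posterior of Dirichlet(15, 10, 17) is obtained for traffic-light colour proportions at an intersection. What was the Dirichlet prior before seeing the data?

For a Dirichlet(α) prior with multinomial counts c, the posterior is Dirichlet(α + c) componentwise.
Subtract each count from the matching posterior parameter: 15−12=3, 10−2=8, 17−7=10.

Dirichlet(3, 8, 10)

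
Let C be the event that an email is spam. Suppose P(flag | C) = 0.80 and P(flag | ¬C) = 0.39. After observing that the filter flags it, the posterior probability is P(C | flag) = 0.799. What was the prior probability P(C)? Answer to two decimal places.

P(C) = 0.66

In odds form, posterior odds = prior odds × likelihood ratio, so prior odds = posterior odds ÷ LR.
Posterior odds = 0.799/(1−0.799) = 3.9751. LR = 0.80/0.39 = 2.0513.
Prior odds = 3.9751/2.0513 = 1.9378, so P(C) = 1.9378/(1+1.9378) ≈ 0.66.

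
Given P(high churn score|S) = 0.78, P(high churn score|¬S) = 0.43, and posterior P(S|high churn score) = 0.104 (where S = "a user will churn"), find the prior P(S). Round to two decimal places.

In odds form, posterior odds = prior odds × likelihood ratio, so prior odds = posterior odds ÷ LR.
Posterior odds = 0.104/(1−0.104) = 0.1161. LR = 0.78/0.43 = 1.8140.
Prior odds = 0.1161/1.8140 = 0.0640, so P(S) = 0.0640/(1+0.0640) ≈ 0.06.

P(S) = 0.06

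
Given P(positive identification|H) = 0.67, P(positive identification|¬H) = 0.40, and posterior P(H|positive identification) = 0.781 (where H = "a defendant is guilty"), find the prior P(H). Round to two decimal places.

In odds form, posterior odds = prior odds × likelihood ratio, so prior odds = posterior odds ÷ LR.
Posterior odds = 0.781/(1−0.781) = 3.5662. LR = 0.67/0.40 = 1.6750.
Prior odds = 3.5662/1.6750 = 2.1291, so P(H) = 2.1291/(1+2.1291) ≈ 0.68.

P(H) = 0.68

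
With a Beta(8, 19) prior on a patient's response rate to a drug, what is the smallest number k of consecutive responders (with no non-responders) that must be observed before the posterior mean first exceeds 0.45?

k = 8

After k responders and 0 non-responders the posterior is Beta(8+k, 19), with mean (8+k)/(8+19+k).
Set (8+k)/(27+k) > 0.45 and solve: k > (0.45·27 − 8)/(1 − 0.45) = 7.545.
The smallest integer exceeding 7.545 is 8, and checking k=8: (16)/(35) = 0.4571 > 0.45.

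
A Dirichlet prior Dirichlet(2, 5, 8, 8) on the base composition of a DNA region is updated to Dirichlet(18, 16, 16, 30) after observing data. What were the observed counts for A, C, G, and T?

counts (16, 11, 8, 22)

For a Dirichlet(α) prior with multinomial counts c, the posterior is Dirichlet(α + c) componentwise.
Counts are posterior − prior componentwise: 18−2=16, 16−5=11, 16−8=8, 30−8=22.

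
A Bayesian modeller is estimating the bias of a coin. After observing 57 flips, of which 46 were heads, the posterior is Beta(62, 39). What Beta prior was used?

Beta(16, 28)

Beta is conjugate to the binomial likelihood: posterior = Beta(a+s, b+f).
Subtract the data counts: 62−46=16, 39−11=28.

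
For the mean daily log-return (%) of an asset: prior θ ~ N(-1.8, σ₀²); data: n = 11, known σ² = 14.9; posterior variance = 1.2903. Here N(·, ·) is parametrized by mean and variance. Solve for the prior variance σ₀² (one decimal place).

For the Normal–Normal model with known σ², precisions add: τ_n = τ₀ + n/σ².
So 1/σ₀² = 1/1.2903 − 11/14.9 = 0.775014 − 0.738255 = 0.036759.
Hence σ₀² = 1/0.036759 ≈ 27.2.

σ₀² = 27.2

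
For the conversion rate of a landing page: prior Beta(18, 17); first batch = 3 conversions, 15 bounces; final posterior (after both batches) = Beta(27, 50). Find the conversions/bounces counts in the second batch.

Because Beta–binomial updating is additive in the counts, the combined data contributed (α_post−α_prior, β_post−β_prior) successes and failures.
Total across both batches: 27−18=9 conversions, 50−17=33 bounces.
Subtract the first batch: 9−3=6 conversions and 33−15=18 bounces.

6 conversions and 18 bounces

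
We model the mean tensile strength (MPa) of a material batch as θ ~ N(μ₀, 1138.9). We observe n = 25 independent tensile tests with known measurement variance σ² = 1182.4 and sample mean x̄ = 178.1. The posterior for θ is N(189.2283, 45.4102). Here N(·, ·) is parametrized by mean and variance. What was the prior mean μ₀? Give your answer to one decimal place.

μ₀ = 457.2

With known observation variance, the Normal–Normal posterior has precision τ_n = τ₀ + n/σ² and mean μ_n = (τ₀μ₀ + (n/σ²)x̄)/τ_n.
Here τ₀ = 1/1138.9 = 0.000878 and τ_data = 25/1182.4 = 0.021143, so τ_n = 0.022021.
Rearranging for μ₀: μ₀ = (μ_n·τ_n − τ_data·x̄)/τ₀ = (189.2283·0.022021 − 0.021143·178.1) / 0.000878 = 0.401428/0.000878 ≈ 457.2.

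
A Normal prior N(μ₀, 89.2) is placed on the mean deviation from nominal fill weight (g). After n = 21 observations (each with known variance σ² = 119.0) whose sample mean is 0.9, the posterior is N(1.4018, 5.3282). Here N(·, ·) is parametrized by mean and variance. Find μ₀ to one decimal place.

μ₀ = 9.3

The posterior mean is a precision-weighted average: μ_n = (τ₀μ₀ + τ_data·x̄)/(τ₀+τ_data), with τ₀=1/σ₀² and τ_data=n/σ².
Here τ₀ = 1/89.2 = 0.011211 and τ_data = 21/119.0 = 0.176471, so τ_n = 0.187682.
Rearranging for μ₀: μ₀ = (μ_n·τ_n − τ_data·x̄)/τ₀ = (1.4018·0.187682 − 0.176471·0.9) / 0.011211 = 0.104269/0.011211 ≈ 9.3.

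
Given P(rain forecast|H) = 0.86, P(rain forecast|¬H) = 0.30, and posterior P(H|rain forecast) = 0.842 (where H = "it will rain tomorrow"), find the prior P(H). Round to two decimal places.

P(H) = 0.65

In odds form, posterior odds = prior odds × likelihood ratio, so prior odds = posterior odds ÷ LR.
Posterior odds = 0.842/(1−0.842) = 5.3291. LR = 0.86/0.30 = 2.8667.
Prior odds = 5.3291/2.8667 = 1.8590, so P(H) = 1.8590/(1+1.8590) ≈ 0.65.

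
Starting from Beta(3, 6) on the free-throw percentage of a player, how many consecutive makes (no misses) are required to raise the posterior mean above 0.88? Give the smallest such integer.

k = 42

After k makes and 0 misses the posterior is Beta(3+k, 6), with mean (3+k)/(3+6+k).
Set (3+k)/(9+k) > 0.88 and solve: k > (0.88·9 − 3)/(1 − 0.88) = 41.000.
The smallest integer exceeding 41.000 is 42, and checking k=42: (45)/(51) = 0.8824 > 0.88.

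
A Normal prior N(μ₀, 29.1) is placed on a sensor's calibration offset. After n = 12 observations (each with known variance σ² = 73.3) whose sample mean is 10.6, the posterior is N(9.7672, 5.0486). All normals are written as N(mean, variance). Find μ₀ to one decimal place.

μ₀ = 5.8

With known observation variance, the Normal–Normal posterior has precision τ_n = τ₀ + n/σ² and mean μ_n = (τ₀μ₀ + (n/σ²)x̄)/τ_n.
Here τ₀ = 1/29.1 = 0.034364 and τ_data = 12/73.3 = 0.163711, so τ_n = 0.198075.
Rearranging for μ₀: μ₀ = (μ_n·τ_n − τ_data·x̄)/τ₀ = (9.7672·0.198075 − 0.163711·10.6) / 0.034364 = 0.199302/0.034364 ≈ 5.8.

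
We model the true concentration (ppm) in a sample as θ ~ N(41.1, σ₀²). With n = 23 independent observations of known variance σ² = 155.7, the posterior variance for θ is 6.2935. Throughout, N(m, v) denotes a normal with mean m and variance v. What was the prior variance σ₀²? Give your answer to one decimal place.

Posterior precision equals prior precision plus data precision: 1/σ_n² = 1/σ₀² + n/σ².
So 1/σ₀² = 1/6.2935 − 23/155.7 = 0.158894 − 0.147720 = 0.011174.
Hence σ₀² = 1/0.011174 ≈ 89.5.

σ₀² = 89.5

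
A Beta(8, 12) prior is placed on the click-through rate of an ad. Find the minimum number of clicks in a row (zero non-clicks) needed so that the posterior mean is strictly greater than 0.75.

After k clicks and 0 non-clicks the posterior is Beta(8+k, 12), with mean (8+k)/(8+12+k).
Set (8+k)/(20+k) > 0.75 and solve: k > (0.75·20 − 8)/(1 − 0.75) = 28.000.
The smallest integer exceeding 28.000 is 29, and checking k=29: (37)/(49) = 0.7551 > 0.75.

k = 29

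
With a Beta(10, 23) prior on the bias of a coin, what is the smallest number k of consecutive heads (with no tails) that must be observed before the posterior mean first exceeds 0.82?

After k heads and 0 tails the posterior is Beta(10+k, 23), with mean (10+k)/(10+23+k).
Set (10+k)/(33+k) > 0.82 and solve: k > (0.82·33 − 10)/(1 − 0.82) = 94.778.
The smallest integer exceeding 94.778 is 95, and checking k=95: (105)/(128) = 0.8203 > 0.82.

k = 95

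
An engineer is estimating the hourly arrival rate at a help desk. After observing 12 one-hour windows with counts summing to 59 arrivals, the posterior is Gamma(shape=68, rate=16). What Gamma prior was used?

A Gamma(α, β) prior (rate parametrization) on a Poisson rate with n observations summing to S gives posterior Gamma(α+S, β+n).
So α = 68 − 59 = 9 and β = 16 − 12 = 4.

Gamma(shape=9, rate=4)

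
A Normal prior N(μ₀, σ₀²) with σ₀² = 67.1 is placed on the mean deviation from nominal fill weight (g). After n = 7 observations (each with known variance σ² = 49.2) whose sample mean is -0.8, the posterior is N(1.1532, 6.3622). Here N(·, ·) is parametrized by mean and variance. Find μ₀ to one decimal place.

μ₀ = 19.8

With known observation variance, the Normal–Normal posterior has precision τ_n = τ₀ + n/σ² and mean μ_n = (τ₀μ₀ + (n/σ²)x̄)/τ_n.
Here τ₀ = 1/67.1 = 0.014903 and τ_data = 7/49.2 = 0.142276, so τ_n = 0.157179.
Rearranging for μ₀: μ₀ = (μ_n·τ_n − τ_data·x̄)/τ₀ = (1.1532·0.157179 − 0.142276·-0.8) / 0.014903 = 0.295080/0.014903 ≈ 19.8.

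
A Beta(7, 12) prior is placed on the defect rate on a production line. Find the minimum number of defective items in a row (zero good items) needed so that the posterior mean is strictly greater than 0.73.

k = 26

After k defective items and 0 good items the posterior is Beta(7+k, 12), with mean (7+k)/(7+12+k).
Set (7+k)/(19+k) > 0.73 and solve: k > (0.73·19 − 7)/(1 − 0.73) = 25.444.
The smallest integer exceeding 25.444 is 26, and checking k=26: (33)/(45) = 0.7333 > 0.73.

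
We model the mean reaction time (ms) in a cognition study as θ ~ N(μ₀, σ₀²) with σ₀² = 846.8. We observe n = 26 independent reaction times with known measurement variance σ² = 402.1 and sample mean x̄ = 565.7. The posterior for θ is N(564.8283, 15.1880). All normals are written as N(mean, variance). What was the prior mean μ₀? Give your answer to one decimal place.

μ₀ = 517.1

The posterior mean is a precision-weighted average: μ_n = (τ₀μ₀ + τ_data·x̄)/(τ₀+τ_data), with τ₀=1/σ₀² and τ_data=n/σ².
Here τ₀ = 1/846.8 = 0.001181 and τ_data = 26/402.1 = 0.064661, so τ_n = 0.065842.
Rearranging for μ₀: μ₀ = (μ_n·τ_n − τ_data·x̄)/τ₀ = (564.8283·0.065842 − 0.064661·565.7) / 0.001181 = 0.610697/0.001181 ≈ 517.1.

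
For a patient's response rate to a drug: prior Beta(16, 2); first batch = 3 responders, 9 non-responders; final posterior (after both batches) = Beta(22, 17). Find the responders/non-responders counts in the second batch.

Sequential conjugate updates are equivalent to a single update on the pooled data, so total successes = posterior α − prior α and total failures = posterior β − prior β.
Total across both batches: 22−16=6 responders, 17−2=15 non-responders.
Subtract the first batch: 6−3=3 responders and 15−9=6 non-responders.

3 responders and 6 non-responders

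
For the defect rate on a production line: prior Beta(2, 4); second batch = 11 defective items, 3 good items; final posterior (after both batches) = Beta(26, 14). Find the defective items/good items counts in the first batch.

13 defective items and 7 good items

Because Beta–binomial updating is additive in the counts, the combined data contributed (α_post−α_prior, β_post−β_prior) successes and failures.
Total across both batches: 26−2=24 defective items, 14−4=10 good items.
Subtract the second batch: 24−11=13 defective items and 10−3=7 good items.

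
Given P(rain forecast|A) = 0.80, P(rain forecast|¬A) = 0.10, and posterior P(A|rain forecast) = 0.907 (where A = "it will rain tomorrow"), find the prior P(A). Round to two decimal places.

P(A) = 0.55

Bayes' rule in odds form gives O(A|E) = O(A)·[P(E|A)/P(E|¬A)], hence O(A) = O(A|E)/LR.
Posterior odds = 0.907/(1−0.907) = 9.7527. LR = 0.80/0.10 = 8.0000.
Prior odds = 9.7527/8.0000 = 1.2191, so P(A) = 1.2191/(1+1.2191) ≈ 0.55.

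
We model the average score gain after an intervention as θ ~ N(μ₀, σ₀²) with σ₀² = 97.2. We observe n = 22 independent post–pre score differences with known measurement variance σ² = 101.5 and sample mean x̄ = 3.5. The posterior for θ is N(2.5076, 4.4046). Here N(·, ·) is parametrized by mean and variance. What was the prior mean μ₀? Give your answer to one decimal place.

With known observation variance, the Normal–Normal posterior has precision τ_n = τ₀ + n/σ² and mean μ_n = (τ₀μ₀ + (n/σ²)x̄)/τ_n.
Here τ₀ = 1/97.2 = 0.010288 and τ_data = 22/101.5 = 0.216749, so τ_n = 0.227037.
Rearranging for μ₀: μ₀ = (μ_n·τ_n − τ_data·x̄)/τ₀ = (2.5076·0.227037 − 0.216749·3.5) / 0.010288 = -0.189304/0.010288 ≈ -18.4.

μ₀ = -18.4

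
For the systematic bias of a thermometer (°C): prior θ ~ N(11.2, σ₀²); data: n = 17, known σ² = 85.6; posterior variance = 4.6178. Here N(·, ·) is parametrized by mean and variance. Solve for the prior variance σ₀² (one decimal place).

For the Normal–Normal model with known σ², precisions add: τ_n = τ₀ + n/σ².
So 1/σ₀² = 1/4.6178 − 17/85.6 = 0.216553 − 0.198598 = 0.017955.
Hence σ₀² = 1/0.017955 ≈ 55.7.

σ₀² = 55.7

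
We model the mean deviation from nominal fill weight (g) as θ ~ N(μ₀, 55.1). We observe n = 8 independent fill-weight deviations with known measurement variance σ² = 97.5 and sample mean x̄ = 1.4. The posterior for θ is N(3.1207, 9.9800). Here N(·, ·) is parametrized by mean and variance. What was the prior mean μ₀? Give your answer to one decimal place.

With known observation variance, the Normal–Normal posterior has precision τ_n = τ₀ + n/σ² and mean μ_n = (τ₀μ₀ + (n/σ²)x̄)/τ_n.
Here τ₀ = 1/55.1 = 0.018149 and τ_data = 8/97.5 = 0.082051, so τ_n = 0.100200.
Rearranging for μ₀: μ₀ = (μ_n·τ_n − τ_data·x̄)/τ₀ = (3.1207·0.100200 − 0.082051·1.4) / 0.018149 = 0.197823/0.018149 ≈ 10.9.

μ₀ = 10.9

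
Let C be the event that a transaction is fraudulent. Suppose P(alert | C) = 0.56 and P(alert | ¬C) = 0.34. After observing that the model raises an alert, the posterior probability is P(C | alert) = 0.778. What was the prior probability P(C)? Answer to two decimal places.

P(C) = 0.68

In odds form, posterior odds = prior odds × likelihood ratio, so prior odds = posterior odds ÷ LR.
Posterior odds = 0.778/(1−0.778) = 3.5045. LR = 0.56/0.34 = 1.6471.
Prior odds = 3.5045/1.6471 = 2.1277, so P(C) = 2.1277/(1+2.1277) ≈ 0.68.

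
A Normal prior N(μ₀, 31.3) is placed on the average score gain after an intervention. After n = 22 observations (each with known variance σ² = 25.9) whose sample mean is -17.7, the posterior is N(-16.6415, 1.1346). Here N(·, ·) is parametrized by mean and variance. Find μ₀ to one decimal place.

With known observation variance, the Normal–Normal posterior has precision τ_n = τ₀ + n/σ² and mean μ_n = (τ₀μ₀ + (n/σ²)x̄)/τ_n.
Here τ₀ = 1/31.3 = 0.031949 and τ_data = 22/25.9 = 0.849421, so τ_n = 0.881370.
Rearranging for μ₀: μ₀ = (μ_n·τ_n − τ_data·x̄)/τ₀ = (-16.6415·0.881370 − 0.849421·-17.7) / 0.031949 = 0.367433/0.031949 ≈ 11.5.

μ₀ = 11.5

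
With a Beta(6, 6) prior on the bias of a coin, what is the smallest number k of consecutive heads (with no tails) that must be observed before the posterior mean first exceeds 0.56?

After k heads and 0 tails the posterior is Beta(6+k, 6), with mean (6+k)/(6+6+k).
Set (6+k)/(12+k) > 0.56 and solve: k > (0.56·12 − 6)/(1 − 0.56) = 1.636.
The smallest integer exceeding 1.636 is 2, and checking k=2: (8)/(14) = 0.5714 > 0.56.

k = 2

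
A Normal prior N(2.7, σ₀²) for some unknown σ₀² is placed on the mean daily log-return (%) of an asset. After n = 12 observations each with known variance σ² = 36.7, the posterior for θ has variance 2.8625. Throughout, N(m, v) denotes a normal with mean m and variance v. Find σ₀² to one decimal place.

Posterior precision equals prior precision plus data precision: 1/σ_n² = 1/σ₀² + n/σ².
So 1/σ₀² = 1/2.8625 − 12/36.7 = 0.349345 − 0.326975 = 0.022370.
Hence σ₀² = 1/0.022370 ≈ 44.7.

σ₀² = 44.7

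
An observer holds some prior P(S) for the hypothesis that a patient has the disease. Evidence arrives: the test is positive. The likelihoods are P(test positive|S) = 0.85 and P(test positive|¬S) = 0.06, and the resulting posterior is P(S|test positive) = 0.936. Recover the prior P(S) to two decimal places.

P(S) = 0.51

Bayes' rule in odds form gives O(S|E) = O(S)·[P(E|S)/P(E|¬S)], hence O(S) = O(S|E)/LR.
Posterior odds = 0.936/(1−0.936) = 14.6250. LR = 0.85/0.06 = 14.1667.
Prior odds = 14.6250/14.1667 = 1.0324, so P(S) = 1.0324/(1+1.0324) ≈ 0.51.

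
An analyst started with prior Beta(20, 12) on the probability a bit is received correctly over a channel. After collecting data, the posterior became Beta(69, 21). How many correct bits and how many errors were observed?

A Beta(α, β) prior with s successes and f failures in binomial data gives a Beta(α+s, β+f) posterior.
Match parameters: s=69−20=49, f=21−12=9.

49 correct bits and 9 errors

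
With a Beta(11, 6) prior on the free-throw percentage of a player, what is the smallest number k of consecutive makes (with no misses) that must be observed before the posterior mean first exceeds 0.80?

After k makes and 0 misses the posterior is Beta(11+k, 6), with mean (11+k)/(11+6+k).
Set (11+k)/(17+k) > 0.80 and solve: k > (0.80·17 − 11)/(1 − 0.80) = 13.000.
The smallest integer exceeding 13.000 is 14.

k = 14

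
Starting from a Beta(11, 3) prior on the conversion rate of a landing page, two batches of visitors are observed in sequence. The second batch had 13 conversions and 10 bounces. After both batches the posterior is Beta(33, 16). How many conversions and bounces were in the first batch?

9 conversions and 3 bounces

Because Beta–binomial updating is additive in the counts, the combined data contributed (α_post−α_prior, β_post−β_prior) successes and failures.
Total across both batches: 33−11=22 conversions, 16−3=13 bounces.
Subtract the second batch: 22−13=9 conversions and 13−10=3 bounces.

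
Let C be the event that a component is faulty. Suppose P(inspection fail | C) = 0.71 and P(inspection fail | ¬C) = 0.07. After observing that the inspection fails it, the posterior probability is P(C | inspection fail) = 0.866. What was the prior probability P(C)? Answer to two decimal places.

P(C) = 0.39

Bayes' rule in odds form gives O(C|E) = O(C)·[P(E|C)/P(E|¬C)], hence O(C) = O(C|E)/LR.
Posterior odds = 0.866/(1−0.866) = 6.4627. LR = 0.71/0.07 = 10.1429.
Prior odds = 6.4627/10.1429 = 0.6372, so P(C) = 0.6372/(1+0.6372) ≈ 0.39.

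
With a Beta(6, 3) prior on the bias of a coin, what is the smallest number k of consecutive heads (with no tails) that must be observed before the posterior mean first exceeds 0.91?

k = 25

After k heads and 0 tails the posterior is Beta(6+k, 3), with mean (6+k)/(6+3+k).
Set (6+k)/(9+k) > 0.91 and solve: k > (0.91·9 − 6)/(1 − 0.91) = 24.333.
The smallest integer exceeding 24.333 is 25.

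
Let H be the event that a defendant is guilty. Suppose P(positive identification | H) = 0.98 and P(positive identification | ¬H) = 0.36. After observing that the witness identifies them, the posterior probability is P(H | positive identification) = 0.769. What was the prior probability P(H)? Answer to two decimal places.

Bayes' rule in odds form gives O(H|E) = O(H)·[P(E|H)/P(E|¬H)], hence O(H) = O(H|E)/LR.
Posterior odds = 0.769/(1−0.769) = 3.3290. LR = 0.98/0.36 = 2.7222.
Prior odds = 3.3290/2.7222 = 1.2229, so P(H) = 1.2229/(1+1.2229) ≈ 0.55.

P(H) = 0.55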